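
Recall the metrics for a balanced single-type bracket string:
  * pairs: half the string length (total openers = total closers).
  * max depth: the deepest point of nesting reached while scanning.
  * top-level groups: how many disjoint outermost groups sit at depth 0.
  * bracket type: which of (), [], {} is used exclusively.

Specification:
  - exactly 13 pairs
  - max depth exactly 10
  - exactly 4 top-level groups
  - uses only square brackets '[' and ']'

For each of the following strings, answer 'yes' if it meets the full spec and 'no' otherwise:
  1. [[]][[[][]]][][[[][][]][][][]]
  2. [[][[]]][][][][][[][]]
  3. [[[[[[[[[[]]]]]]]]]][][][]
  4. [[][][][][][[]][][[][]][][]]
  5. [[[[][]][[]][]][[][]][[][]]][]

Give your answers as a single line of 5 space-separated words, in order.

Answer: no no yes no no

Derivation:
String 1 '[[]][[[][]]][][[[][][]][][][]]': depth seq [1 2 1 0 1 2 3 2 3 2 1 0 1 0 1 2 3 2 3 2 3 2 1 2 1 2 1 2 1 0]
  -> pairs=15 depth=3 groups=4 -> no
String 2 '[[][[]]][][][][][[][]]': depth seq [1 2 1 2 3 2 1 0 1 0 1 0 1 0 1 0 1 2 1 2 1 0]
  -> pairs=11 depth=3 groups=6 -> no
String 3 '[[[[[[[[[[]]]]]]]]]][][][]': depth seq [1 2 3 4 5 6 7 8 9 10 9 8 7 6 5 4 3 2 1 0 1 0 1 0 1 0]
  -> pairs=13 depth=10 groups=4 -> yes
String 4 '[[][][][][][[]][][[][]][][]]': depth seq [1 2 1 2 1 2 1 2 1 2 1 2 3 2 1 2 1 2 3 2 3 2 1 2 1 2 1 0]
  -> pairs=14 depth=3 groups=1 -> no
String 5 '[[[[][]][[]][]][[][]][[][]]][]': depth seq [1 2 3 4 3 4 3 2 3 4 3 2 3 2 1 2 3 2 3 2 1 2 3 2 3 2 1 0 1 0]
  -> pairs=15 depth=4 groups=2 -> no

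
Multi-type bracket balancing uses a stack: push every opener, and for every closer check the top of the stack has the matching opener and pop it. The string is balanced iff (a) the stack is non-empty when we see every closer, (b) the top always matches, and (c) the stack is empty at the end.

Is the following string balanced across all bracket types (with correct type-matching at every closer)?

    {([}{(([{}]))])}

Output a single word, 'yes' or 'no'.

pos 0: push '{'; stack = {
pos 1: push '('; stack = {(
pos 2: push '['; stack = {([
pos 3: saw closer '}' but top of stack is '[' (expected ']') → INVALID
Verdict: type mismatch at position 3: '}' closes '[' → no

Answer: no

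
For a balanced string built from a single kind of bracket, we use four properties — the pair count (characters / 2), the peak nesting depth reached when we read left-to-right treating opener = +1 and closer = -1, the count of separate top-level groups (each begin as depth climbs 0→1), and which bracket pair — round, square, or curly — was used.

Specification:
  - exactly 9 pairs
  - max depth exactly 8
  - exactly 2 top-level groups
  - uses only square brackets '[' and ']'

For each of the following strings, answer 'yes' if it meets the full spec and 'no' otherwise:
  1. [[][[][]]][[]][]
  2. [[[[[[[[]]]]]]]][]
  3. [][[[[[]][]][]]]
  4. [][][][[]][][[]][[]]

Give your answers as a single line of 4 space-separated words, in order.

String 1 '[[][[][]]][[]][]': depth seq [1 2 1 2 3 2 3 2 1 0 1 2 1 0 1 0]
  -> pairs=8 depth=3 groups=3 -> no
String 2 '[[[[[[[[]]]]]]]][]': depth seq [1 2 3 4 5 6 7 8 7 6 5 4 3 2 1 0 1 0]
  -> pairs=9 depth=8 groups=2 -> yes
String 3 '[][[[[[]][]][]]]': depth seq [1 0 1 2 3 4 5 4 3 4 3 2 3 2 1 0]
  -> pairs=8 depth=5 groups=2 -> no
String 4 '[][][][[]][][[]][[]]': depth seq [1 0 1 0 1 0 1 2 1 0 1 0 1 2 1 0 1 2 1 0]
  -> pairs=10 depth=2 groups=7 -> no

Answer: no yes no no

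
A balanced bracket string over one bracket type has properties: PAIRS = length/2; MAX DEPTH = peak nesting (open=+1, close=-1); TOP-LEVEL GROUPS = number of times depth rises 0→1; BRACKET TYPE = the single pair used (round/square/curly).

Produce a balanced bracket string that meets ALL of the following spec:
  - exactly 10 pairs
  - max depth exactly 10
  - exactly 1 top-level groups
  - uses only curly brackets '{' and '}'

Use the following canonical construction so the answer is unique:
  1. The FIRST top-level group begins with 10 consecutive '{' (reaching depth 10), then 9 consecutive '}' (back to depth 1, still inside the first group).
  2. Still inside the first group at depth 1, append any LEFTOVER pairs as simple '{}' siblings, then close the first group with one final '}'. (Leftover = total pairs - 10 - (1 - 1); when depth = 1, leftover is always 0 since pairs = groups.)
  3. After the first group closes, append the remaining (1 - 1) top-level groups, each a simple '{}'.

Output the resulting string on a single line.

Spec: pairs=10 depth=10 groups=1
Leftover pairs = 10 - 10 - (1-1) = 0
First group: deep chain of depth 10 + 0 sibling pairs
Remaining 0 groups: simple '{}' each

Answer: {{{{{{{{{{}}}}}}}}}}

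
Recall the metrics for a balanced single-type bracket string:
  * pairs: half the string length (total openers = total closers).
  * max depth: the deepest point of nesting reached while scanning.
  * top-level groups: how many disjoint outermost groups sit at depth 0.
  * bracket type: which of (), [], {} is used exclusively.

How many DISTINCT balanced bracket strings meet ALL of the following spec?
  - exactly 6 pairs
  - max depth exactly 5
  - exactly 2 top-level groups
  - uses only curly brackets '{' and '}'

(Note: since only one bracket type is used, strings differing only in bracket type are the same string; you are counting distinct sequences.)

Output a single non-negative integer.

Spec: pairs=6 depth=5 groups=2
Count(depth <= 5) = 42
Count(depth <= 4) = 40
Count(depth == 5) = 42 - 40 = 2

Answer: 2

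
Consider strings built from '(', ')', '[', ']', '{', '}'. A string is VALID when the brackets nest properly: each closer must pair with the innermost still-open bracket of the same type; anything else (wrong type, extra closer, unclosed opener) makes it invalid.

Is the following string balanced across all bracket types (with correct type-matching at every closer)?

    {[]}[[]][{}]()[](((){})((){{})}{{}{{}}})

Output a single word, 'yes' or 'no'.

pos 0: push '{'; stack = {
pos 1: push '['; stack = {[
pos 2: ']' matches '['; pop; stack = {
pos 3: '}' matches '{'; pop; stack = (empty)
pos 4: push '['; stack = [
pos 5: push '['; stack = [[
pos 6: ']' matches '['; pop; stack = [
pos 7: ']' matches '['; pop; stack = (empty)
pos 8: push '['; stack = [
pos 9: push '{'; stack = [{
pos 10: '}' matches '{'; pop; stack = [
pos 11: ']' matches '['; pop; stack = (empty)
pos 12: push '('; stack = (
pos 13: ')' matches '('; pop; stack = (empty)
pos 14: push '['; stack = [
pos 15: ']' matches '['; pop; stack = (empty)
pos 16: push '('; stack = (
pos 17: push '('; stack = ((
pos 18: push '('; stack = (((
pos 19: ')' matches '('; pop; stack = ((
pos 20: push '{'; stack = (({
pos 21: '}' matches '{'; pop; stack = ((
pos 22: ')' matches '('; pop; stack = (
pos 23: push '('; stack = ((
pos 24: push '('; stack = (((
pos 25: ')' matches '('; pop; stack = ((
pos 26: push '{'; stack = (({
pos 27: push '{'; stack = (({{
pos 28: '}' matches '{'; pop; stack = (({
pos 29: saw closer ')' but top of stack is '{' (expected '}') → INVALID
Verdict: type mismatch at position 29: ')' closes '{' → no

Answer: no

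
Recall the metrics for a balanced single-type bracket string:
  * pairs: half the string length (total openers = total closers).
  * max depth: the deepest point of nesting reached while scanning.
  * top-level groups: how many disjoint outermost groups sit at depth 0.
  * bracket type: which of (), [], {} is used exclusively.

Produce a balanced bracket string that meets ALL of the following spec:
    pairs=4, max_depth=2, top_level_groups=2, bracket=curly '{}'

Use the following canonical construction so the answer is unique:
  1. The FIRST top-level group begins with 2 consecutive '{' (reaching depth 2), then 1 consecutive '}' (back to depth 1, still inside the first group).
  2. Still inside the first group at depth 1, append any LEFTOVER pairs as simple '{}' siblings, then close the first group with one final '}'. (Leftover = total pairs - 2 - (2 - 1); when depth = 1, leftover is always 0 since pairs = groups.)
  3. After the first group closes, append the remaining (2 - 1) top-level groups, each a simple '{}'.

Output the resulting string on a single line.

Answer: {{}{}}{}

Derivation:
Spec: pairs=4 depth=2 groups=2
Leftover pairs = 4 - 2 - (2-1) = 1
First group: deep chain of depth 2 + 1 sibling pairs
Remaining 1 groups: simple '{}' each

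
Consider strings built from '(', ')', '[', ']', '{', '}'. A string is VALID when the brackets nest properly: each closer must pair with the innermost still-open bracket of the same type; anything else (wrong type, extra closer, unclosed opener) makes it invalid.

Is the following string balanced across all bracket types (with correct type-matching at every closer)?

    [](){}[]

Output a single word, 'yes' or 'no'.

pos 0: push '['; stack = [
pos 1: ']' matches '['; pop; stack = (empty)
pos 2: push '('; stack = (
pos 3: ')' matches '('; pop; stack = (empty)
pos 4: push '{'; stack = {
pos 5: '}' matches '{'; pop; stack = (empty)
pos 6: push '['; stack = [
pos 7: ']' matches '['; pop; stack = (empty)
end: stack empty → VALID
Verdict: properly nested → yes

Answer: yes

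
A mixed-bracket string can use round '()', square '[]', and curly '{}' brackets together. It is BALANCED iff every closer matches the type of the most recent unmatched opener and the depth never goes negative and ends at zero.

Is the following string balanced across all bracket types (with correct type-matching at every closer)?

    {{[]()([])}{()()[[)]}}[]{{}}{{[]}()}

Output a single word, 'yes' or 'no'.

pos 0: push '{'; stack = {
pos 1: push '{'; stack = {{
pos 2: push '['; stack = {{[
pos 3: ']' matches '['; pop; stack = {{
pos 4: push '('; stack = {{(
pos 5: ')' matches '('; pop; stack = {{
pos 6: push '('; stack = {{(
pos 7: push '['; stack = {{([
pos 8: ']' matches '['; pop; stack = {{(
pos 9: ')' matches '('; pop; stack = {{
pos 10: '}' matches '{'; pop; stack = {
pos 11: push '{'; stack = {{
pos 12: push '('; stack = {{(
pos 13: ')' matches '('; pop; stack = {{
pos 14: push '('; stack = {{(
pos 15: ')' matches '('; pop; stack = {{
pos 16: push '['; stack = {{[
pos 17: push '['; stack = {{[[
pos 18: saw closer ')' but top of stack is '[' (expected ']') → INVALID
Verdict: type mismatch at position 18: ')' closes '[' → no

Answer: no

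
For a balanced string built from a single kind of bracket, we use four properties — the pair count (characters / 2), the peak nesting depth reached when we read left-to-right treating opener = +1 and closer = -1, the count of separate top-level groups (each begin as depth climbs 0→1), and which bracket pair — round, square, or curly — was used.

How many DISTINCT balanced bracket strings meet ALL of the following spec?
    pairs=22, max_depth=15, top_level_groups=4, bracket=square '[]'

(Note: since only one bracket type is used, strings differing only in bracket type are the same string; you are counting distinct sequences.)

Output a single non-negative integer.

Answer: 228072

Derivation:
Spec: pairs=22 depth=15 groups=4
Count(depth <= 15) = 11337995396
Count(depth <= 14) = 11337767324
Count(depth == 15) = 11337995396 - 11337767324 = 228072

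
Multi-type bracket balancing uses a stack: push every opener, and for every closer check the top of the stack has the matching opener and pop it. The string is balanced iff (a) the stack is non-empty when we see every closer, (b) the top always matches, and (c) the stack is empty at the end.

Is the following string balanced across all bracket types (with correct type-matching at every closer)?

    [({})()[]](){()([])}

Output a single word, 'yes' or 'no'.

Answer: yes

Derivation:
pos 0: push '['; stack = [
pos 1: push '('; stack = [(
pos 2: push '{'; stack = [({
pos 3: '}' matches '{'; pop; stack = [(
pos 4: ')' matches '('; pop; stack = [
pos 5: push '('; stack = [(
pos 6: ')' matches '('; pop; stack = [
pos 7: push '['; stack = [[
pos 8: ']' matches '['; pop; stack = [
pos 9: ']' matches '['; pop; stack = (empty)
pos 10: push '('; stack = (
pos 11: ')' matches '('; pop; stack = (empty)
pos 12: push '{'; stack = {
pos 13: push '('; stack = {(
pos 14: ')' matches '('; pop; stack = {
pos 15: push '('; stack = {(
pos 16: push '['; stack = {([
pos 17: ']' matches '['; pop; stack = {(
pos 18: ')' matches '('; pop; stack = {
pos 19: '}' matches '{'; pop; stack = (empty)
end: stack empty → VALID
Verdict: properly nested → yes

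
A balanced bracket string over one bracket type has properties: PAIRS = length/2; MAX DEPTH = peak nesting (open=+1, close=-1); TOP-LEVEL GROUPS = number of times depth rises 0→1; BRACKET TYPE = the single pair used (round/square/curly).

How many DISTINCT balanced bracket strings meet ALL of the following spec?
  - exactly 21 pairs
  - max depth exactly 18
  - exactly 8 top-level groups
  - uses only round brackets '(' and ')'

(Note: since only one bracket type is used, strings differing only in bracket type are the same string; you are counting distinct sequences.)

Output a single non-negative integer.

Spec: pairs=21 depth=18 groups=8
Count(depth <= 18) = 218349120
Count(depth <= 17) = 218349120
Count(depth == 18) = 218349120 - 218349120 = 0

Answer: 0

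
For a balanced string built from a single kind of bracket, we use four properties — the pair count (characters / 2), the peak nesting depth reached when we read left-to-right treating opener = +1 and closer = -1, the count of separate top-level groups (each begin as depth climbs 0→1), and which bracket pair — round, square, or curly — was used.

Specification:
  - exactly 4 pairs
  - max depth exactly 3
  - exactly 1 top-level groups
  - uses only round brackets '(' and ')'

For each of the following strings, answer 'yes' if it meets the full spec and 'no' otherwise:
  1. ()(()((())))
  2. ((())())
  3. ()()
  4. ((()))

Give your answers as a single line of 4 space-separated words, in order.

String 1 '()(()((())))': depth seq [1 0 1 2 1 2 3 4 3 2 1 0]
  -> pairs=6 depth=4 groups=2 -> no
String 2 '((())())': depth seq [1 2 3 2 1 2 1 0]
  -> pairs=4 depth=3 groups=1 -> yes
String 3 '()()': depth seq [1 0 1 0]
  -> pairs=2 depth=1 groups=2 -> no
String 4 '((()))': depth seq [1 2 3 2 1 0]
  -> pairs=3 depth=3 groups=1 -> no

Answer: no yes no no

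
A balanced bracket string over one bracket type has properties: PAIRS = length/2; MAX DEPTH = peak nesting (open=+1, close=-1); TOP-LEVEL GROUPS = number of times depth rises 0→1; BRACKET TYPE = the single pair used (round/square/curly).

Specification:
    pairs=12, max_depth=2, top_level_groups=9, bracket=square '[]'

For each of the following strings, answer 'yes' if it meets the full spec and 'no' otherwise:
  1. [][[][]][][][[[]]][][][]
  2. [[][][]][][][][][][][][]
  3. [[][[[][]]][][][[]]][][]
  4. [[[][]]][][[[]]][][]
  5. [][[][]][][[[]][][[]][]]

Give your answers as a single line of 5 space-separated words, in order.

String 1 '[][[][]][][][[[]]][][][]': depth seq [1 0 1 2 1 2 1 0 1 0 1 0 1 2 3 2 1 0 1 0 1 0 1 0]
  -> pairs=12 depth=3 groups=8 -> no
String 2 '[[][][]][][][][][][][][]': depth seq [1 2 1 2 1 2 1 0 1 0 1 0 1 0 1 0 1 0 1 0 1 0 1 0]
  -> pairs=12 depth=2 groups=9 -> yes
String 3 '[[][[[][]]][][][[]]][][]': depth seq [1 2 1 2 3 4 3 4 3 2 1 2 1 2 1 2 3 2 1 0 1 0 1 0]
  -> pairs=12 depth=4 groups=3 -> no
String 4 '[[[][]]][][[[]]][][]': depth seq [1 2 3 2 3 2 1 0 1 0 1 2 3 2 1 0 1 0 1 0]
  -> pairs=10 depth=3 groups=5 -> no
String 5 '[][[][]][][[[]][][[]][]]': depth seq [1 0 1 2 1 2 1 0 1 0 1 2 3 2 1 2 1 2 3 2 1 2 1 0]
  -> pairs=12 depth=3 groups=4 -> no

Answer: no yes no no no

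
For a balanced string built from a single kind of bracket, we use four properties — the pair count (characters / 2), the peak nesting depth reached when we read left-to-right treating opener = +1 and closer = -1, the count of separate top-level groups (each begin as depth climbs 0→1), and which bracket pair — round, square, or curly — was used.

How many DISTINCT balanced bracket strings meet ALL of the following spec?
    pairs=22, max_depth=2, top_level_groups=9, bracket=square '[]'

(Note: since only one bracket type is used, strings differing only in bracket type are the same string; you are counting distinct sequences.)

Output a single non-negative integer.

Answer: 203490

Derivation:
Spec: pairs=22 depth=2 groups=9
Count(depth <= 2) = 203490
Count(depth <= 1) = 0
Count(depth == 2) = 203490 - 0 = 203490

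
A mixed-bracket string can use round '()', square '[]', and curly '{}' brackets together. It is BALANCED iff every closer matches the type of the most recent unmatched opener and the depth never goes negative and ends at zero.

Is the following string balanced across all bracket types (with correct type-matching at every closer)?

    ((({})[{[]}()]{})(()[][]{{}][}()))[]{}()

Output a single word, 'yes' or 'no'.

Answer: no

Derivation:
pos 0: push '('; stack = (
pos 1: push '('; stack = ((
pos 2: push '('; stack = (((
pos 3: push '{'; stack = ((({
pos 4: '}' matches '{'; pop; stack = (((
pos 5: ')' matches '('; pop; stack = ((
pos 6: push '['; stack = (([
pos 7: push '{'; stack = (([{
pos 8: push '['; stack = (([{[
pos 9: ']' matches '['; pop; stack = (([{
pos 10: '}' matches '{'; pop; stack = (([
pos 11: push '('; stack = (([(
pos 12: ')' matches '('; pop; stack = (([
pos 13: ']' matches '['; pop; stack = ((
pos 14: push '{'; stack = (({
pos 15: '}' matches '{'; pop; stack = ((
pos 16: ')' matches '('; pop; stack = (
pos 17: push '('; stack = ((
pos 18: push '('; stack = (((
pos 19: ')' matches '('; pop; stack = ((
pos 20: push '['; stack = (([
pos 21: ']' matches '['; pop; stack = ((
pos 22: push '['; stack = (([
pos 23: ']' matches '['; pop; stack = ((
pos 24: push '{'; stack = (({
pos 25: push '{'; stack = (({{
pos 26: '}' matches '{'; pop; stack = (({
pos 27: saw closer ']' but top of stack is '{' (expected '}') → INVALID
Verdict: type mismatch at position 27: ']' closes '{' → no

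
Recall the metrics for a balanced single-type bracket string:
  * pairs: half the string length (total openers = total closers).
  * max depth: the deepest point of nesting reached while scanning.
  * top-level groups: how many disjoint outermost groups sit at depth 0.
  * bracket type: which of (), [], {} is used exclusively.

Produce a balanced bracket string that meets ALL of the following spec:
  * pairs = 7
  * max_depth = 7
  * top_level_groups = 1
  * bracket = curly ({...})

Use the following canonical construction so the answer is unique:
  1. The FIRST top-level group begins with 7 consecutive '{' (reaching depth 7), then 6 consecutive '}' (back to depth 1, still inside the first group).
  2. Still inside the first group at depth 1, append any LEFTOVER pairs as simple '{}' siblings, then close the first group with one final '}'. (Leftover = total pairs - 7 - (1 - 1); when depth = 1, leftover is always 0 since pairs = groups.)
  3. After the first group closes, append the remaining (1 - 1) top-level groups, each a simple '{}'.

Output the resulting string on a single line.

Spec: pairs=7 depth=7 groups=1
Leftover pairs = 7 - 7 - (1-1) = 0
First group: deep chain of depth 7 + 0 sibling pairs
Remaining 0 groups: simple '{}' each

Answer: {{{{{{{}}}}}}}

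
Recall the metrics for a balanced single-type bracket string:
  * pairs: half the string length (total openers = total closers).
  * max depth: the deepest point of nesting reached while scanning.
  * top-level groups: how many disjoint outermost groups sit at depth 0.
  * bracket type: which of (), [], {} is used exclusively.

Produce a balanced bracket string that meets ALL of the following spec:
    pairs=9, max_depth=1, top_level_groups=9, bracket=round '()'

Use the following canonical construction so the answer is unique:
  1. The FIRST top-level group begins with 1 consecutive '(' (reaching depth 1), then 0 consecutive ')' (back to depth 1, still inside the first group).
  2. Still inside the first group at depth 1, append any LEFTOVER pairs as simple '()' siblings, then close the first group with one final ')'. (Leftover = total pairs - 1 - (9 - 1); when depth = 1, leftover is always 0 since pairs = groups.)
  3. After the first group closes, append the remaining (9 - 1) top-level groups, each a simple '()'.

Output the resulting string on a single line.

Answer: ()()()()()()()()()

Derivation:
Spec: pairs=9 depth=1 groups=9
Leftover pairs = 9 - 1 - (9-1) = 0
First group: deep chain of depth 1 + 0 sibling pairs
Remaining 8 groups: simple '()' each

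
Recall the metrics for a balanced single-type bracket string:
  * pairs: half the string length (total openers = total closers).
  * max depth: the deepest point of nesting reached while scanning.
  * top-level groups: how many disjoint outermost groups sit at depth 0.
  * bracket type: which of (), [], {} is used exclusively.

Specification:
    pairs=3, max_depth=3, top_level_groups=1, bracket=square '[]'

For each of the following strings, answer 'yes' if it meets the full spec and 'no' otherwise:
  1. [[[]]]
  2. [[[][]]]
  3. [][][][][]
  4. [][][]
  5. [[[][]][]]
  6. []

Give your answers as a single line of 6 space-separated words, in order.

Answer: yes no no no no no

Derivation:
String 1 '[[[]]]': depth seq [1 2 3 2 1 0]
  -> pairs=3 depth=3 groups=1 -> yes
String 2 '[[[][]]]': depth seq [1 2 3 2 3 2 1 0]
  -> pairs=4 depth=3 groups=1 -> no
String 3 '[][][][][]': depth seq [1 0 1 0 1 0 1 0 1 0]
  -> pairs=5 depth=1 groups=5 -> no
String 4 '[][][]': depth seq [1 0 1 0 1 0]
  -> pairs=3 depth=1 groups=3 -> no
String 5 '[[[][]][]]': depth seq [1 2 3 2 3 2 1 2 1 0]
  -> pairs=5 depth=3 groups=1 -> no
String 6 '[]': depth seq [1 0]
  -> pairs=1 depth=1 groups=1 -> no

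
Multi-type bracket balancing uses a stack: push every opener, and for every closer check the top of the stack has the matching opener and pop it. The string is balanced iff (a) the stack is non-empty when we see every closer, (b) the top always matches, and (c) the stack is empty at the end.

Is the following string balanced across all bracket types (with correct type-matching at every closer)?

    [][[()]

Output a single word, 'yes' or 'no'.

Answer: no

Derivation:
pos 0: push '['; stack = [
pos 1: ']' matches '['; pop; stack = (empty)
pos 2: push '['; stack = [
pos 3: push '['; stack = [[
pos 4: push '('; stack = [[(
pos 5: ')' matches '('; pop; stack = [[
pos 6: ']' matches '['; pop; stack = [
end: stack still non-empty ([) → INVALID
Verdict: unclosed openers at end: [ → no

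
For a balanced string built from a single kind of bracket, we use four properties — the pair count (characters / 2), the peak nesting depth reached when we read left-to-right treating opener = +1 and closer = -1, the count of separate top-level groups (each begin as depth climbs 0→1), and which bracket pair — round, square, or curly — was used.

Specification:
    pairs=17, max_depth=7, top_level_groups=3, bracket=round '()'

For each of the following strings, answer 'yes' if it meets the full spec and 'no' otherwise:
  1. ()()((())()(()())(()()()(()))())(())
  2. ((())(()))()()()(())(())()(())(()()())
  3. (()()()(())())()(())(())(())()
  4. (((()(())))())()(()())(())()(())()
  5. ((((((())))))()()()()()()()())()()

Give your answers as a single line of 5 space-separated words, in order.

String 1 '()()((())()(()())(()()()(()))())(())': depth seq [1 0 1 0 1 2 3 2 1 2 1 2 3 2 3 2 1 2 3 2 3 2 3 2 3 4 3 2 1 2 1 0 1 2 1 0]
  -> pairs=18 depth=4 groups=4 -> no
String 2 '((())(()))()()()(())(())()(())(()()())': depth seq [1 2 3 2 1 2 3 2 1 0 1 0 1 0 1 0 1 2 1 0 1 2 1 0 1 0 1 2 1 0 1 2 1 2 1 2 1 0]
  -> pairs=19 depth=3 groups=9 -> no
String 3 '(()()()(())())()(())(())(())()': depth seq [1 2 1 2 1 2 1 2 3 2 1 2 1 0 1 0 1 2 1 0 1 2 1 0 1 2 1 0 1 0]
  -> pairs=15 depth=3 groups=6 -> no
String 4 '(((()(())))())()(()())(())()(())()': depth seq [1 2 3 4 3 4 5 4 3 2 1 2 1 0 1 0 1 2 1 2 1 0 1 2 1 0 1 0 1 2 1 0 1 0]
  -> pairs=17 depth=5 groups=7 -> no
String 5 '((((((())))))()()()()()()()())()()': depth seq [1 2 3 4 5 6 7 6 5 4 3 2 1 2 1 2 1 2 1 2 1 2 1 2 1 2 1 2 1 0 1 0 1 0]
  -> pairs=17 depth=7 groups=3 -> yes

Answer: no no no no yes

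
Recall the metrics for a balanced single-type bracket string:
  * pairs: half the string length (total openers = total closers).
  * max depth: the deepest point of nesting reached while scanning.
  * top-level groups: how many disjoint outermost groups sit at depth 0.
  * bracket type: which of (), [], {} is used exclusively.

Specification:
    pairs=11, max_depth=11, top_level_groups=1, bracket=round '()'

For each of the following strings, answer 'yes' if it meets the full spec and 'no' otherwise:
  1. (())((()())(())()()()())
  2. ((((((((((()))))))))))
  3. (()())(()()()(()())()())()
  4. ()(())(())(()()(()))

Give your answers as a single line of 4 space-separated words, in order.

String 1 '(())((()())(())()()()())': depth seq [1 2 1 0 1 2 3 2 3 2 1 2 3 2 1 2 1 2 1 2 1 2 1 0]
  -> pairs=12 depth=3 groups=2 -> no
String 2 '((((((((((()))))))))))': depth seq [1 2 3 4 5 6 7 8 9 10 11 10 9 8 7 6 5 4 3 2 1 0]
  -> pairs=11 depth=11 groups=1 -> yes
String 3 '(()())(()()()(()())()())()': depth seq [1 2 1 2 1 0 1 2 1 2 1 2 1 2 3 2 3 2 1 2 1 2 1 0 1 0]
  -> pairs=13 depth=3 groups=3 -> no
String 4 '()(())(())(()()(()))': depth seq [1 0 1 2 1 0 1 2 1 0 1 2 1 2 1 2 3 2 1 0]
  -> pairs=10 depth=3 groups=4 -> no

Answer: no yes no no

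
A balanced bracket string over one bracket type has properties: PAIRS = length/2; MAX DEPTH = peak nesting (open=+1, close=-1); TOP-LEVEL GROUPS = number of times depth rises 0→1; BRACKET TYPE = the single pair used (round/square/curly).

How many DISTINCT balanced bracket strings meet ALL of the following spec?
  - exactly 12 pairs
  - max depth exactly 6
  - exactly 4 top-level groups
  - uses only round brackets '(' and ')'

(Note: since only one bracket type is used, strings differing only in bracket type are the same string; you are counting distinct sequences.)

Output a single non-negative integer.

Spec: pairs=12 depth=6 groups=4
Count(depth <= 6) = 24658
Count(depth <= 5) = 22610
Count(depth == 6) = 24658 - 22610 = 2048

Answer: 2048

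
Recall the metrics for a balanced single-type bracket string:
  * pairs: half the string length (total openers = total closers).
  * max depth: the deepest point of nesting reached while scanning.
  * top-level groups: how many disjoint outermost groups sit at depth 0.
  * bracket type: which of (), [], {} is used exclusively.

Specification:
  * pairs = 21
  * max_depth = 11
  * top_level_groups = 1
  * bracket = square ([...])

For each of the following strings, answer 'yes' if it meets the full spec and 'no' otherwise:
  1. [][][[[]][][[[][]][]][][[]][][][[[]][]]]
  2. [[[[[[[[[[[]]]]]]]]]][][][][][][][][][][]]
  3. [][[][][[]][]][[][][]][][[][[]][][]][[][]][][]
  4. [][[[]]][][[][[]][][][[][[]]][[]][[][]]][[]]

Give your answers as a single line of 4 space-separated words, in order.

String 1 '[][][[[]][][[[][]][]][][[]][][][[[]][]]]': depth seq [1 0 1 0 1 2 3 2 1 2 1 2 3 4 3 4 3 2 3 2 1 2 1 2 3 2 1 2 1 2 1 2 3 4 3 2 3 2 1 0]
  -> pairs=20 depth=4 groups=3 -> no
String 2 '[[[[[[[[[[[]]]]]]]]]][][][][][][][][][][]]': depth seq [1 2 3 4 5 6 7 8 9 10 11 10 9 8 7 6 5 4 3 2 1 2 1 2 1 2 1 2 1 2 1 2 1 2 1 2 1 2 1 2 1 0]
  -> pairs=21 depth=11 groups=1 -> yes
String 3 '[][[][][[]][]][[][][]][][[][[]][][]][[][]][][]': depth seq [1 0 1 2 1 2 1 2 3 2 1 2 1 0 1 2 1 2 1 2 1 0 1 0 1 2 1 2 3 2 1 2 1 2 1 0 1 2 1 2 1 0 1 0 1 0]
  -> pairs=23 depth=3 groups=8 -> no
String 4 '[][[[]]][][[][[]][][][[][[]]][[]][[][]]][[]]': depth seq [1 0 1 2 3 2 1 0 1 0 1 2 1 2 3 2 1 2 1 2 1 2 3 2 3 4 3 2 1 2 3 2 1 2 3 2 3 2 1 0 1 2 1 0]
  -> pairs=22 depth=4 groups=5 -> no

Answer: no yes no no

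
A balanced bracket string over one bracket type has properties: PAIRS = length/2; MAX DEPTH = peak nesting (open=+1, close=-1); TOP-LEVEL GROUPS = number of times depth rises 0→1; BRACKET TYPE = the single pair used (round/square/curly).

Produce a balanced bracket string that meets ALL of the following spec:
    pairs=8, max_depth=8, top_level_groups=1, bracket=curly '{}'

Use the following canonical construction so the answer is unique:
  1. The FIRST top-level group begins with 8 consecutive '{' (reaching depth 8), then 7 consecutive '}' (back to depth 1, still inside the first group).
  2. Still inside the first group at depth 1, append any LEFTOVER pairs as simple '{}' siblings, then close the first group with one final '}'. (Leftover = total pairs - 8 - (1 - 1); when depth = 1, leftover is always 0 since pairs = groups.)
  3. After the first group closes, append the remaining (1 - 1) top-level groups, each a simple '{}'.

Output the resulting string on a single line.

Answer: {{{{{{{{}}}}}}}}

Derivation:
Spec: pairs=8 depth=8 groups=1
Leftover pairs = 8 - 8 - (1-1) = 0
First group: deep chain of depth 8 + 0 sibling pairs
Remaining 0 groups: simple '{}' each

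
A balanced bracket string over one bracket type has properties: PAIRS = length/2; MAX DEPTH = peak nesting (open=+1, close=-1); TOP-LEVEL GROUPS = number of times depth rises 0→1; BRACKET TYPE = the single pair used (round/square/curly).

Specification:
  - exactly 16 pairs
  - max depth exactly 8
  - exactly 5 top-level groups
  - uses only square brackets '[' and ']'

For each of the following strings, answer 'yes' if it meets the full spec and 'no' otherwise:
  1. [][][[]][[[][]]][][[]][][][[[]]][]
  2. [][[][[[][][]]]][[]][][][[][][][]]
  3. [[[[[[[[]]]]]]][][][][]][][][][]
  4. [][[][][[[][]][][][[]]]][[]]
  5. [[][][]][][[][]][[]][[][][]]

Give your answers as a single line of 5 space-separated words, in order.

Answer: no no yes no no

Derivation:
String 1 '[][][[]][[[][]]][][[]][][][[[]]][]': depth seq [1 0 1 0 1 2 1 0 1 2 3 2 3 2 1 0 1 0 1 2 1 0 1 0 1 0 1 2 3 2 1 0 1 0]
  -> pairs=17 depth=3 groups=10 -> no
String 2 '[][[][[[][][]]]][[]][][][[][][][]]': depth seq [1 0 1 2 1 2 3 4 3 4 3 4 3 2 1 0 1 2 1 0 1 0 1 0 1 2 1 2 1 2 1 2 1 0]
  -> pairs=17 depth=4 groups=6 -> no
String 3 '[[[[[[[[]]]]]]][][][][]][][][][]': depth seq [1 2 3 4 5 6 7 8 7 6 5 4 3 2 1 2 1 2 1 2 1 2 1 0 1 0 1 0 1 0 1 0]
  -> pairs=16 depth=8 groups=5 -> yes
String 4 '[][[][][[[][]][][][[]]]][[]]': depth seq [1 0 1 2 1 2 1 2 3 4 3 4 3 2 3 2 3 2 3 4 3 2 1 0 1 2 1 0]
  -> pairs=14 depth=4 groups=3 -> no
String 5 '[[][][]][][[][]][[]][[][][]]': depth seq [1 2 1 2 1 2 1 0 1 0 1 2 1 2 1 0 1 2 1 0 1 2 1 2 1 2 1 0]
  -> pairs=14 depth=2 groups=5 -> no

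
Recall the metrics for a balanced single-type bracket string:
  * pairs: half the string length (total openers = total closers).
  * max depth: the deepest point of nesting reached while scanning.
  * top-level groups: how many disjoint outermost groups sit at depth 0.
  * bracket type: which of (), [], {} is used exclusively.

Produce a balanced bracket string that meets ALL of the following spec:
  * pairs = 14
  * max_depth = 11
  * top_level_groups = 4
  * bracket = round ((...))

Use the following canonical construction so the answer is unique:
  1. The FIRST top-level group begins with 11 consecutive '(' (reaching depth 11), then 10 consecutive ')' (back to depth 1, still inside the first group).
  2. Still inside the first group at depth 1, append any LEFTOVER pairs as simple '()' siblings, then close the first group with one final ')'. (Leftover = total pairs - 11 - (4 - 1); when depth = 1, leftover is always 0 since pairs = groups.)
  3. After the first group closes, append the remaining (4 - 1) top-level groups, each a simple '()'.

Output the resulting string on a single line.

Spec: pairs=14 depth=11 groups=4
Leftover pairs = 14 - 11 - (4-1) = 0
First group: deep chain of depth 11 + 0 sibling pairs
Remaining 3 groups: simple '()' each

Answer: ((((((((((()))))))))))()()()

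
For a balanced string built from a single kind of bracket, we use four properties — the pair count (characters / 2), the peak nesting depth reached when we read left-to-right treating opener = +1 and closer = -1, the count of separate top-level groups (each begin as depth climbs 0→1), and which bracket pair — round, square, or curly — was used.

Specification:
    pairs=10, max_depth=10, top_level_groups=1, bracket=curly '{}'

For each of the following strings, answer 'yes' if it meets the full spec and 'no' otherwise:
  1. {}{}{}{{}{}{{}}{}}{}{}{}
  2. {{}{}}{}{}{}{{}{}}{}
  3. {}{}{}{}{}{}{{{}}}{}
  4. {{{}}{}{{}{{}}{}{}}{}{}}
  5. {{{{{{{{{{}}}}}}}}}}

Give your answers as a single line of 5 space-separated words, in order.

String 1 '{}{}{}{{}{}{{}}{}}{}{}{}': depth seq [1 0 1 0 1 0 1 2 1 2 1 2 3 2 1 2 1 0 1 0 1 0 1 0]
  -> pairs=12 depth=3 groups=7 -> no
String 2 '{{}{}}{}{}{}{{}{}}{}': depth seq [1 2 1 2 1 0 1 0 1 0 1 0 1 2 1 2 1 0 1 0]
  -> pairs=10 depth=2 groups=6 -> no
String 3 '{}{}{}{}{}{}{{{}}}{}': depth seq [1 0 1 0 1 0 1 0 1 0 1 0 1 2 3 2 1 0 1 0]
  -> pairs=10 depth=3 groups=8 -> no
String 4 '{{{}}{}{{}{{}}{}{}}{}{}}': depth seq [1 2 3 2 1 2 1 2 3 2 3 4 3 2 3 2 3 2 1 2 1 2 1 0]
  -> pairs=12 depth=4 groups=1 -> no
String 5 '{{{{{{{{{{}}}}}}}}}}': depth seq [1 2 3 4 5 6 7 8 9 10 9 8 7 6 5 4 3 2 1 0]
  -> pairs=10 depth=10 groups=1 -> yes

Answer: no no no no yes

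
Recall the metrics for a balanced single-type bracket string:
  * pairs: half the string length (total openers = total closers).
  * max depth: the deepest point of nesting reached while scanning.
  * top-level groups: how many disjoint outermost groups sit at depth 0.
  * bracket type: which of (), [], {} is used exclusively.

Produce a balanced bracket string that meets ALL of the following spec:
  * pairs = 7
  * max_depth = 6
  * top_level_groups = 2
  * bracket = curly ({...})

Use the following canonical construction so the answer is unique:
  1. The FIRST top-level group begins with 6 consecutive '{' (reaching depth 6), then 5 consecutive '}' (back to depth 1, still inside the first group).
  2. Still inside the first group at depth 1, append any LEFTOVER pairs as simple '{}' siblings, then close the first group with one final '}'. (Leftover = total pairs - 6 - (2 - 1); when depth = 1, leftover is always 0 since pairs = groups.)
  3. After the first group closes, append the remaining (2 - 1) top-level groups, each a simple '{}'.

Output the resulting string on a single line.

Answer: {{{{{{}}}}}}{}

Derivation:
Spec: pairs=7 depth=6 groups=2
Leftover pairs = 7 - 6 - (2-1) = 0
First group: deep chain of depth 6 + 0 sibling pairs
Remaining 1 groups: simple '{}' each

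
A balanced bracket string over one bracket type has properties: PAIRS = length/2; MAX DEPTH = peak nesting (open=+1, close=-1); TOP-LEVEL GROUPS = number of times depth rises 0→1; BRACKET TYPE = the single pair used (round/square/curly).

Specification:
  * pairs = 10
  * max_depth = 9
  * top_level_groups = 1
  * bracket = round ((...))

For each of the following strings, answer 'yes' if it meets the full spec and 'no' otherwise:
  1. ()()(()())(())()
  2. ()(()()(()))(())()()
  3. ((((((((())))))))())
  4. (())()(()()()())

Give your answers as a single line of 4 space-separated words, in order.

Answer: no no yes no

Derivation:
String 1 '()()(()())(())()': depth seq [1 0 1 0 1 2 1 2 1 0 1 2 1 0 1 0]
  -> pairs=8 depth=2 groups=5 -> no
String 2 '()(()()(()))(())()()': depth seq [1 0 1 2 1 2 1 2 3 2 1 0 1 2 1 0 1 0 1 0]
  -> pairs=10 depth=3 groups=5 -> no
String 3 '((((((((())))))))())': depth seq [1 2 3 4 5 6 7 8 9 8 7 6 5 4 3 2 1 2 1 0]
  -> pairs=10 depth=9 groups=1 -> yes
String 4 '(())()(()()()())': depth seq [1 2 1 0 1 0 1 2 1 2 1 2 1 2 1 0]
  -> pairs=8 depth=2 groups=3 -> no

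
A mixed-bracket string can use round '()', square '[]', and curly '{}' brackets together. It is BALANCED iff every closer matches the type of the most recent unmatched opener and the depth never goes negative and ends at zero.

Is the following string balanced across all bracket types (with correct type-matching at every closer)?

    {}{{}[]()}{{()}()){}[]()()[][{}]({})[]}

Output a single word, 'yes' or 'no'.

pos 0: push '{'; stack = {
pos 1: '}' matches '{'; pop; stack = (empty)
pos 2: push '{'; stack = {
pos 3: push '{'; stack = {{
pos 4: '}' matches '{'; pop; stack = {
pos 5: push '['; stack = {[
pos 6: ']' matches '['; pop; stack = {
pos 7: push '('; stack = {(
pos 8: ')' matches '('; pop; stack = {
pos 9: '}' matches '{'; pop; stack = (empty)
pos 10: push '{'; stack = {
pos 11: push '{'; stack = {{
pos 12: push '('; stack = {{(
pos 13: ')' matches '('; pop; stack = {{
pos 14: '}' matches '{'; pop; stack = {
pos 15: push '('; stack = {(
pos 16: ')' matches '('; pop; stack = {
pos 17: saw closer ')' but top of stack is '{' (expected '}') → INVALID
Verdict: type mismatch at position 17: ')' closes '{' → no

Answer: no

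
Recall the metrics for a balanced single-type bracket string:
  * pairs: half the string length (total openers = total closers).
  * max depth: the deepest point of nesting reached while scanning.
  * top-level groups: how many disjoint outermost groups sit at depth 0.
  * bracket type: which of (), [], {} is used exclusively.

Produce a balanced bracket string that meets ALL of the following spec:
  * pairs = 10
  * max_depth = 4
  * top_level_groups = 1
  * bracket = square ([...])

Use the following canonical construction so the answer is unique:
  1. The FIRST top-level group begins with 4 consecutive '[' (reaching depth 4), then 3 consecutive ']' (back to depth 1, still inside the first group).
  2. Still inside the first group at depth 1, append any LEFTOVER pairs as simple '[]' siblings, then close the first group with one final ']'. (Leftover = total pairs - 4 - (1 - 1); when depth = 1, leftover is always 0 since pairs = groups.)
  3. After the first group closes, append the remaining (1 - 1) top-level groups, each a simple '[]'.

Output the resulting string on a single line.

Answer: [[[[]]][][][][][][]]

Derivation:
Spec: pairs=10 depth=4 groups=1
Leftover pairs = 10 - 4 - (1-1) = 6
First group: deep chain of depth 4 + 6 sibling pairs
Remaining 0 groups: simple '[]' each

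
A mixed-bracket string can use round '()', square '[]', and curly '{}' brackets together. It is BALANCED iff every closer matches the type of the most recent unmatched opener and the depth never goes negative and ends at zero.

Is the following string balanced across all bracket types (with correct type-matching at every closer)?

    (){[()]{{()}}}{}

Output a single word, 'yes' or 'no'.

pos 0: push '('; stack = (
pos 1: ')' matches '('; pop; stack = (empty)
pos 2: push '{'; stack = {
pos 3: push '['; stack = {[
pos 4: push '('; stack = {[(
pos 5: ')' matches '('; pop; stack = {[
pos 6: ']' matches '['; pop; stack = {
pos 7: push '{'; stack = {{
pos 8: push '{'; stack = {{{
pos 9: push '('; stack = {{{(
pos 10: ')' matches '('; pop; stack = {{{
pos 11: '}' matches '{'; pop; stack = {{
pos 12: '}' matches '{'; pop; stack = {
pos 13: '}' matches '{'; pop; stack = (empty)
pos 14: push '{'; stack = {
pos 15: '}' matches '{'; pop; stack = (empty)
end: stack empty → VALID
Verdict: properly nested → yes

Answer: yes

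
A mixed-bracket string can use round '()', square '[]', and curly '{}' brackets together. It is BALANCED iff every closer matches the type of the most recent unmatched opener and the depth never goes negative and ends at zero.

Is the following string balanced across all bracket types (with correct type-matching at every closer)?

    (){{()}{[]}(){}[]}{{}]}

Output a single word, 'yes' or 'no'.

Answer: no

Derivation:
pos 0: push '('; stack = (
pos 1: ')' matches '('; pop; stack = (empty)
pos 2: push '{'; stack = {
pos 3: push '{'; stack = {{
pos 4: push '('; stack = {{(
pos 5: ')' matches '('; pop; stack = {{
pos 6: '}' matches '{'; pop; stack = {
pos 7: push '{'; stack = {{
pos 8: push '['; stack = {{[
pos 9: ']' matches '['; pop; stack = {{
pos 10: '}' matches '{'; pop; stack = {
pos 11: push '('; stack = {(
pos 12: ')' matches '('; pop; stack = {
pos 13: push '{'; stack = {{
pos 14: '}' matches '{'; pop; stack = {
pos 15: push '['; stack = {[
pos 16: ']' matches '['; pop; stack = {
pos 17: '}' matches '{'; pop; stack = (empty)
pos 18: push '{'; stack = {
pos 19: push '{'; stack = {{
pos 20: '}' matches '{'; pop; stack = {
pos 21: saw closer ']' but top of stack is '{' (expected '}') → INVALID
Verdict: type mismatch at position 21: ']' closes '{' → no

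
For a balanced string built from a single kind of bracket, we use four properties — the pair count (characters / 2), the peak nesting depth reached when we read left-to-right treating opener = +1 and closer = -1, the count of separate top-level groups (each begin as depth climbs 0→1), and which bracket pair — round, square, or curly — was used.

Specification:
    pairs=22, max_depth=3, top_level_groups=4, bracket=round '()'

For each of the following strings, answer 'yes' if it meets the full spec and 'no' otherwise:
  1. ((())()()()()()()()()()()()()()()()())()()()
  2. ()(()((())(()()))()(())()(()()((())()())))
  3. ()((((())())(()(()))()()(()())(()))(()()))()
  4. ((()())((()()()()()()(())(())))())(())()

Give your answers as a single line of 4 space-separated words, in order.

Answer: yes no no no

Derivation:
String 1 '((())()()()()()()()()()()()()()()()())()()()': depth seq [1 2 3 2 1 2 1 2 1 2 1 2 1 2 1 2 1 2 1 2 1 2 1 2 1 2 1 2 1 2 1 2 1 2 1 2 1 0 1 0 1 0 1 0]
  -> pairs=22 depth=3 groups=4 -> yes
String 2 '()(()((())(()()))()(())()(()()((())()())))': depth seq [1 0 1 2 1 2 3 4 3 2 3 4 3 4 3 2 1 2 1 2 3 2 1 2 1 2 3 2 3 2 3 4 5 4 3 4 3 4 3 2 1 0]
  -> pairs=21 depth=5 groups=2 -> no
String 3 '()((((())())(()(()))()()(()())(()))(()()))()': depth seq [1 0 1 2 3 4 5 4 3 4 3 2 3 4 3 4 5 4 3 2 3 2 3 2 3 4 3 4 3 2 3 4 3 2 1 2 3 2 3 2 1 0 1 0]
  -> pairs=22 depth=5 groups=3 -> no
String 4 '((()())((()()()()()()(())(())))())(())()': depth seq [1 2 3 2 3 2 1 2 3 4 3 4 3 4 3 4 3 4 3 4 3 4 5 4 3 4 5 4 3 2 1 2 1 0 1 2 1 0 1 0]
  -> pairs=20 depth=5 groups=3 -> no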